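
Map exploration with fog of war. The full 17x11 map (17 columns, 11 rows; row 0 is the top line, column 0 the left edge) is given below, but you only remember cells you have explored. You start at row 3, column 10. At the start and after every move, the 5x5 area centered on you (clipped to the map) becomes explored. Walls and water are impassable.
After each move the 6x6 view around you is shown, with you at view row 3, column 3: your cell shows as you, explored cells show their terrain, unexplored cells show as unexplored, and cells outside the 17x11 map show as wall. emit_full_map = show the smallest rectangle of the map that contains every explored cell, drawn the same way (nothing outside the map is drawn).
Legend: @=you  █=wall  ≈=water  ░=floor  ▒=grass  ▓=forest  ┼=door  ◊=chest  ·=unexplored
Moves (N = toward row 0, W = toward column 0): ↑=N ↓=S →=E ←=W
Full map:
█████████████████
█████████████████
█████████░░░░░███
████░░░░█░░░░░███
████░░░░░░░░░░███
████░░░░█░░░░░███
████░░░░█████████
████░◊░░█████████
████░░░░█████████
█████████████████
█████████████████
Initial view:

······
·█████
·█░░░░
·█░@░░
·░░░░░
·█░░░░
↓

·█████
·█░░░░
·█░░░░
·░░@░░
·█░░░░
·█████

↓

·█░░░░
·█░░░░
·░░░░░
·█░@░░
·█████
·█████

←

··█░░░
·░█░░░
·░░░░░
·░█@░░
·░████
·░████

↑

··████
·██░░░
·░█░░░
·░░@░░
·░█░░░
·░████

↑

······
·█████
·██░░░
·░█@░░
·░░░░░
·░█░░░

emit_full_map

██████
██░░░░
░█@░░░
░░░░░░
░█░░░░
░█████
░█████

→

······
██████
██░░░░
░█░@░░
░░░░░░
░█░░░░

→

······
██████
█░░░░░
█░░@░░
░░░░░░
█░░░░░

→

······
██████
░░░░░█
░░░@░█
░░░░░█
░░░░░█

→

······
██████
░░░░██
░░░@██
░░░░██
░░░░██

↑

██████
·█████
██████
░░░@██
░░░░██
░░░░██

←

██████
·█████
██████
░░░@░█
░░░░░█
░░░░░█

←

██████
·█████
██████
█░░@░░
█░░░░░
░░░░░░

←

██████
·█████
██████
██░@░░
░█░░░░
░░░░░░

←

██████
·█████
·█████
·██@░░
·░█░░░
·░░░░░

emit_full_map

█████████
█████████
██@░░░░██
░█░░░░░██
░░░░░░░██
░█░░░░░██
░█████···
░█████···


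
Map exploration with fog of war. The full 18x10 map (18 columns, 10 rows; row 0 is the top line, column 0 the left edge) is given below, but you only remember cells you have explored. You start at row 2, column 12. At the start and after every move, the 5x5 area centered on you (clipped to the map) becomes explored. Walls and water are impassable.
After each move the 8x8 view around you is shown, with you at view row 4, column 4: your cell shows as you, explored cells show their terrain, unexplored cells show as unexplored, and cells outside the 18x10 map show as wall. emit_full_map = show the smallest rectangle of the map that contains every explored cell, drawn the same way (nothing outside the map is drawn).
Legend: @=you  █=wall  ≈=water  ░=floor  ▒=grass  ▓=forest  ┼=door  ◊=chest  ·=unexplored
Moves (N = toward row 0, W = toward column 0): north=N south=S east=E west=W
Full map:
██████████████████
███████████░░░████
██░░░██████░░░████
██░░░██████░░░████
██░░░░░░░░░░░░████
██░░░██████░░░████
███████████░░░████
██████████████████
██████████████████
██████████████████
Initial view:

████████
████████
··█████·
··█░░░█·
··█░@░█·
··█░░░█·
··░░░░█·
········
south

████████
··█████·
··█░░░█·
··█░░░█·
··█░@░█·
··░░░░█·
··█░░░█·
········

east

████████
·█████··
·█░░░██·
·█░░░██·
·█░░@██·
·░░░░██·
·█░░░██·
········

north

████████
████████
·██████·
·█░░░██·
·█░░@██·
·█░░░██·
·░░░░██·
·█░░░██·

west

████████
████████
··██████
··█░░░██
··█░@░██
··█░░░██
··░░░░██
··█░░░██

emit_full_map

██████
█░░░██
█░@░██
█░░░██
░░░░██
█░░░██

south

████████
··██████
··█░░░██
··█░░░██
··█░@░██
··░░░░██
··█░░░██
········

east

████████
·██████·
·█░░░██·
·█░░░██·
·█░░@██·
·░░░░██·
·█░░░██·
········

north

████████
████████
·██████·
·█░░░██·
·█░░@██·
·█░░░██·
·░░░░██·
·█░░░██·

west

████████
████████
··██████
··█░░░██
··█░@░██
··█░░░██
··░░░░██
··█░░░██

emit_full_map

██████
█░░░██
█░@░██
█░░░██
░░░░██
█░░░██

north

████████
████████
████████
··██████
··█░@░██
··█░░░██
··█░░░██
··░░░░██

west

████████
████████
████████
··██████
··██@░░█
··██░░░█
··██░░░█
···░░░░█

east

████████
████████
████████
·███████
·██░@░██
·██░░░██
·██░░░██
··░░░░██

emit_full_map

███████
██░@░██
██░░░██
██░░░██
·░░░░██
·█░░░██


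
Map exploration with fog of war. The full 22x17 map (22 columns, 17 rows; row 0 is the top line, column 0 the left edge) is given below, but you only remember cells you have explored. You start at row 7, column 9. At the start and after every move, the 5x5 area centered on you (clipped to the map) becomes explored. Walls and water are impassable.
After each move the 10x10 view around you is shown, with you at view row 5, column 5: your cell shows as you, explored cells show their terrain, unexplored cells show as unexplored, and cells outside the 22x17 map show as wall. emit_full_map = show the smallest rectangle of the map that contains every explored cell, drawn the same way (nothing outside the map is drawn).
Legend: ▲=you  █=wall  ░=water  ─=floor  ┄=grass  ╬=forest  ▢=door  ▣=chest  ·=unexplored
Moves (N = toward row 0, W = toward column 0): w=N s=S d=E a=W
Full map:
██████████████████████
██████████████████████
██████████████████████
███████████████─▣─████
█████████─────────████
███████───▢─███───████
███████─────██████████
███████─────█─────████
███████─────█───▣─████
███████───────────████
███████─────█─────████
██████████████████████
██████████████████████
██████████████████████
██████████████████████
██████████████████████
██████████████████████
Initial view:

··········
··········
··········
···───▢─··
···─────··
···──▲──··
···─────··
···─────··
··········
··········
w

··········
··········
··········
···██───··
···───▢─··
···──▲──··
···─────··
···─────··
···─────··
··········

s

··········
··········
···██───··
···───▢─··
···─────··
···──▲──··
···─────··
···─────··
··········
··········

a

··········
··········
····██───·
···█───▢─·
···█─────·
···█─▲───·
···█─────·
···█─────·
··········
··········

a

··········
··········
·····██───
···██───▢─
···██─────
···██▲────
···██─────
···██─────
··········
··········

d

··········
··········
····██───·
··██───▢─·
··██─────·
··██─▲───·
··██─────·
··██─────·
··········
··········

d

··········
··········
···██───··
·██───▢─··
·██─────··
·██──▲──··
·██─────··
·██─────··
··········
··········

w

··········
··········
··········
···██───··
·██───▢─··
·██──▲──··
·██─────··
·██─────··
·██─────··
··········

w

··········
··········
··········
···█████··
···██───··
·██──▲▢─··
·██─────··
·██─────··
·██─────··
·██─────··

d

··········
··········
··········
··██████··
··██────··
██───▲─█··
██─────█··
██─────█··
██─────···
██─────···

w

██████████
··········
··········
···█████··
··██████··
··██─▲──··
██───▢─█··
██─────█··
██─────█··
██─────···

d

██████████
··········
··········
··██████··
·███████··
·██──▲──··
█───▢─██··
█─────██··
█─────█···
█─────····

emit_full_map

···██████
··███████
··██──▲──
██───▢─██
██─────██
██─────█·
██─────··
██─────··

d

██████████
··········
··········
·███████··
████████··
██───▲──··
───▢─███··
─────███··
─────█····
─────·····

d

██████████
··········
··········
████████··
███████─··
█────▲──··
──▢─███─··
────████··
────█·····
────······

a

██████████
··········
··········
·████████·
████████─·
██───▲───·
───▢─███─·
─────████·
─────█····
─────·····

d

██████████
··········
··········
████████··
███████─··
█────▲──··
──▢─███─··
────████··
────█·····
────······

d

██████████
··········
··········
████████··
██████─▣··
─────▲──··
─▢─███──··
───█████··
───█······
───·······

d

██████████
··········
··········
████████··
█████─▣─··
─────▲──··
▢─███───··
──██████··
──█·······
──········

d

██████████
··········
··········
████████··
████─▣─█··
─────▲─█··
─███───█··
─███████··
─█········
─·········

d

██████████
··········
··········
████████··
███─▣─██··
─────▲██··
███───██··
████████··
█·········
··········

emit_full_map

···████████████
··████████─▣─██
··██────────▲██
██───▢─███───██
██─────████████
██─────█·······
██─────········
██─────········

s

··········
··········
████████··
███─▣─██··
──────██··
███──▲██··
████████··
█··───██··
··········
··········

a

··········
··········
█████████·
████─▣─██·
───────██·
─███─▲─██·
─████████·
─█·────██·
─·········
─·········

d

··········
··········
████████··
███─▣─██··
──────██··
███──▲██··
████████··
█·────██··
··········
··········

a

··········
··········
█████████·
████─▣─██·
───────██·
─███─▲─██·
─████████·
─█·────██·
─·········
─·········

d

··········
··········
████████··
███─▣─██··
──────██··
███──▲██··
████████··
█·────██··
··········
··········

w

██████████
··········
··········
████████··
███─▣─██··
─────▲██··
███───██··
████████··
█·────██··
··········

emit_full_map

···████████████
··████████─▣─██
··██────────▲██
██───▢─███───██
██─────████████
██─────█·────██
██─────········
██─────········


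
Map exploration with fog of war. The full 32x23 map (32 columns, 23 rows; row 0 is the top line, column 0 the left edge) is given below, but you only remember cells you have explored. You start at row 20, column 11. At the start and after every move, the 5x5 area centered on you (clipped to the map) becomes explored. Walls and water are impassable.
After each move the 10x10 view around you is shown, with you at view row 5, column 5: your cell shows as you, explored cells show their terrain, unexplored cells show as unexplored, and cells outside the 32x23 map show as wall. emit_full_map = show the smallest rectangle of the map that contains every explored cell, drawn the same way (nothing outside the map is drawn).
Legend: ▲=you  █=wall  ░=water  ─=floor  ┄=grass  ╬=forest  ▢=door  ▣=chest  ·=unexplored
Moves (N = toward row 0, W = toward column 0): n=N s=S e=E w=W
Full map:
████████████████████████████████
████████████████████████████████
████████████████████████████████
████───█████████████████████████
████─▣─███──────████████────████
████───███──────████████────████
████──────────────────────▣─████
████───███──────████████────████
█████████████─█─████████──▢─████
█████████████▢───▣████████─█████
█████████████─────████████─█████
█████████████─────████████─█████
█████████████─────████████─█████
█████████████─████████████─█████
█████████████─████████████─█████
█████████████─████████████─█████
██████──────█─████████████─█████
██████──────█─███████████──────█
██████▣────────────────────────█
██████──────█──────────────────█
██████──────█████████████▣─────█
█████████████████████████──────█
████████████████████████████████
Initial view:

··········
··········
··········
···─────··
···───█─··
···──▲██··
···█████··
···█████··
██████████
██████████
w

··········
··········
··········
···──────·
···────█─·
···──▲─██·
···██████·
···██████·
██████████
██████████

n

··········
··········
··········
···────█··
···──────·
···──▲─█─·
···────██·
···██████·
···██████·
██████████

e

··········
··········
··········
··────█─··
··──────··
··───▲█─··
··────██··
··██████··
··██████··
██████████

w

··········
··········
··········
···────█─·
···──────·
···──▲─█─·
···────██·
···██████·
···██████·
██████████

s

··········
··········
···────█─·
···──────·
···────█─·
···──▲─██·
···██████·
···██████·
██████████
██████████

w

··········
··········
····────█─
···───────
···─────█─
···──▲──██
···███████
···███████
██████████
██████████

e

··········
··········
···────█─·
··───────·
··─────█─·
··───▲─██·
··███████·
··███████·
██████████
██████████

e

··········
··········
··────█─··
·───────··
·─────█─··
·────▲██··
·███████··
·███████··
██████████
██████████

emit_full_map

·────█─
───────
─────█─
────▲██
███████
███████

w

··········
··········
···────█─·
··───────·
··─────█─·
··───▲─██·
··███████·
··███████·
██████████
██████████

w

··········
··········
····────█─
···───────
···─────█─
···──▲──██
···███████
···███████
██████████
██████████


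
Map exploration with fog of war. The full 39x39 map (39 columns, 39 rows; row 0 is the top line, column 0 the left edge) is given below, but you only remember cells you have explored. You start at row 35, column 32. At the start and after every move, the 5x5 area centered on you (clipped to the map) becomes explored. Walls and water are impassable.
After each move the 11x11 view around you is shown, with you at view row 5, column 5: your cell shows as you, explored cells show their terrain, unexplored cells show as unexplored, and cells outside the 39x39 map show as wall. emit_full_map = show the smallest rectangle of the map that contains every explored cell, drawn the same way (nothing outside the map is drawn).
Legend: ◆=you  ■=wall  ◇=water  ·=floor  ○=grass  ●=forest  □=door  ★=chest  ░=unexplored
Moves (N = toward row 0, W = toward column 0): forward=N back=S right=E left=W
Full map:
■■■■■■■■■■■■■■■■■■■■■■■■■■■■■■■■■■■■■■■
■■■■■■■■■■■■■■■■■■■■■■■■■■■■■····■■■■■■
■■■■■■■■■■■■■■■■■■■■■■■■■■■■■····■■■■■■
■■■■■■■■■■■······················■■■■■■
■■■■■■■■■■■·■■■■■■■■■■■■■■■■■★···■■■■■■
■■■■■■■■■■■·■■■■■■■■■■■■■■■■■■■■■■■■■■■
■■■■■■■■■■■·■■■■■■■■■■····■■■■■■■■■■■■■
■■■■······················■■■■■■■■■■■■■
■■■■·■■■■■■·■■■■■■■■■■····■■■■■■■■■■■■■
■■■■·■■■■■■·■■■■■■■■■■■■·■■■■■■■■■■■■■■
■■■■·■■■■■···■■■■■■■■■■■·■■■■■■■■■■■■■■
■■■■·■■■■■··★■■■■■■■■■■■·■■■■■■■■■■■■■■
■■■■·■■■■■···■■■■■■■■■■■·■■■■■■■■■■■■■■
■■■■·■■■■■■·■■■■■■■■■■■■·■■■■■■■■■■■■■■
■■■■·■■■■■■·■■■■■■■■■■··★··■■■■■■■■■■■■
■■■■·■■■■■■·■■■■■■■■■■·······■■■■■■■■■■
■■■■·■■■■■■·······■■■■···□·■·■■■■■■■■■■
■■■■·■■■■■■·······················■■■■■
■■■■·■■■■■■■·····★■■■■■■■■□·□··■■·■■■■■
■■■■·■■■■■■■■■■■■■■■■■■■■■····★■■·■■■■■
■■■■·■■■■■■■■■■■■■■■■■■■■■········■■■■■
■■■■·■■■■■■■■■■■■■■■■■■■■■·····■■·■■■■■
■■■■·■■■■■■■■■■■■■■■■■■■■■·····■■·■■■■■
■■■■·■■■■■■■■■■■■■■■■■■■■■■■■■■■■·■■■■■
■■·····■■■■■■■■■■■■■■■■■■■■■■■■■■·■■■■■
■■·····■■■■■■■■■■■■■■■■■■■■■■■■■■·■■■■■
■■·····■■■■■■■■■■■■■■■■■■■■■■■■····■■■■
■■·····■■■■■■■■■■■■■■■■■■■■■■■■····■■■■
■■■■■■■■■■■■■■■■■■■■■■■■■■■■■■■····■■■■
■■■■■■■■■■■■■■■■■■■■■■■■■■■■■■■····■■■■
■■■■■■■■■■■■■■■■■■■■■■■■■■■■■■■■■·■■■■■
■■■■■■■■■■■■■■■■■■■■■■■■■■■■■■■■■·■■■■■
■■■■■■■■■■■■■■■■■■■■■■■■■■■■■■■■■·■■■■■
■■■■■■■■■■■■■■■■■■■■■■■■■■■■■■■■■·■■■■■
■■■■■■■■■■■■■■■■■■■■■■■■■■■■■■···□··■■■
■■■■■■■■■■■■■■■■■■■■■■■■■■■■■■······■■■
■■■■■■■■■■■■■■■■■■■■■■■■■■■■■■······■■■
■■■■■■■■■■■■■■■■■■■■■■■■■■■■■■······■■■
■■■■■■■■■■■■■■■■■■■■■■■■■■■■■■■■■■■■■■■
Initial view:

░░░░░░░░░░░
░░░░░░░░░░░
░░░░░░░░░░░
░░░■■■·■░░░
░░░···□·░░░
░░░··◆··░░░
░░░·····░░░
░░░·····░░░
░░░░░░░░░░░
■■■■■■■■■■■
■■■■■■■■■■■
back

░░░░░░░░░░░
░░░░░░░░░░░
░░░■■■·■░░░
░░░···□·░░░
░░░·····░░░
░░░··◆··░░░
░░░·····░░░
░░░■■■■■░░░
■■■■■■■■■■■
■■■■■■■■■■■
■■■■■■■■■■■

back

░░░░░░░░░░░
░░░■■■·■░░░
░░░···□·░░░
░░░·····░░░
░░░·····░░░
░░░··◆··░░░
░░░■■■■■░░░
■■■■■■■■■■■
■■■■■■■■■■■
■■■■■■■■■■■
■■■■■■■■■■■

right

░░░░░░░░░░░
░░■■■·■░░░░
░░···□·░░░░
░░······░░░
░░······░░░
░░···◆··░░░
░░■■■■■■░░░
■■■■■■■■■■■
■■■■■■■■■■■
■■■■■■■■■■■
■■■■■■■■■■■

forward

░░░░░░░░░░░
░░░░░░░░░░░
░░■■■·■░░░░
░░···□··░░░
░░······░░░
░░···◆··░░░
░░······░░░
░░■■■■■■░░░
■■■■■■■■■■■
■■■■■■■■■■■
■■■■■■■■■■■

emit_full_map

■■■·■░
···□··
······
···◆··
······
■■■■■■

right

░░░░░░░░░░■
░░░░░░░░░░■
░■■■·■░░░░■
░···□··■░░■
░······■░░■
░····◆·■░░■
░······■░░■
░■■■■■■■░░■
■■■■■■■■■■■
■■■■■■■■■■■
■■■■■■■■■■■

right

░░░░░░░░░■■
░░░░░░░░░■■
■■■·■░░░░■■
···□··■■░■■
······■■░■■
·····◆■■░■■
······■■░■■
■■■■■■■■░■■
■■■■■■■■■■■
■■■■■■■■■■■
■■■■■■■■■■■

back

░░░░░░░░░■■
■■■·■░░░░■■
···□··■■░■■
······■■░■■
······■■░■■
·····◆■■░■■
■■■■■■■■░■■
■■■■■■■■■■■
■■■■■■■■■■■
■■■■■■■■■■■
■■■■■■■■■■■

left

░░░░░░░░░░■
░■■■·■░░░░■
░···□··■■░■
░······■■░■
░······■■░■
░····◆·■■░■
░■■■■■■■■░■
■■■■■■■■■■■
■■■■■■■■■■■
■■■■■■■■■■■
■■■■■■■■■■■

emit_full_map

■■■·■░░░
···□··■■
······■■
······■■
····◆·■■
■■■■■■■■

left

░░░░░░░░░░░
░░■■■·■░░░░
░░···□··■■░
░░······■■░
░░······■■░
░░···◆··■■░
░░■■■■■■■■░
■■■■■■■■■■■
■■■■■■■■■■■
■■■■■■■■■■■
■■■■■■■■■■■

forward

░░░░░░░░░░░
░░░░░░░░░░░
░░■■■·■░░░░
░░···□··■■░
░░······■■░
░░···◆··■■░
░░······■■░
░░■■■■■■■■░
■■■■■■■■■■■
■■■■■■■■■■■
■■■■■■■■■■■

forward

░░░░░░░░░░░
░░░░░░░░░░░
░░░░░░░░░░░
░░■■■·■■░░░
░░···□··■■░
░░···◆··■■░
░░······■■░
░░······■■░
░░■■■■■■■■░
■■■■■■■■■■■
■■■■■■■■■■■

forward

░░░░░░░░░░░
░░░░░░░░░░░
░░░░░░░░░░░
░░░■■·■■░░░
░░■■■·■■░░░
░░···◆··■■░
░░······■■░
░░······■■░
░░······■■░
░░■■■■■■■■░
■■■■■■■■■■■

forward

░░░░░░░░░░░
░░░░░░░░░░░
░░░░░░░░░░░
░░░■■·■■░░░
░░░■■·■■░░░
░░■■■◆■■░░░
░░···□··■■░
░░······■■░
░░······■■░
░░······■■░
░░■■■■■■■■░

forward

░░░░░░░░░░░
░░░░░░░░░░░
░░░░░░░░░░░
░░░■■·■■░░░
░░░■■·■■░░░
░░░■■◆■■░░░
░░■■■·■■░░░
░░···□··■■░
░░······■■░
░░······■■░
░░······■■░

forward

░░░░░░░░░░░
░░░░░░░░░░░
░░░░░░░░░░░
░░░····■░░░
░░░■■·■■░░░
░░░■■◆■■░░░
░░░■■·■■░░░
░░■■■·■■░░░
░░···□··■■░
░░······■■░
░░······■■░

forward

░░░░░░░░░░░
░░░░░░░░░░░
░░░░░░░░░░░
░░░····■░░░
░░░····■░░░
░░░■■◆■■░░░
░░░■■·■■░░░
░░░■■·■■░░░
░░■■■·■■░░░
░░···□··■■░
░░······■■░

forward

░░░░░░░░░░░
░░░░░░░░░░░
░░░░░░░░░░░
░░░····■░░░
░░░····■░░░
░░░··◆·■░░░
░░░■■·■■░░░
░░░■■·■■░░░
░░░■■·■■░░░
░░■■■·■■░░░
░░···□··■■░

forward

░░░░░░░░░░░
░░░░░░░░░░░
░░░░░░░░░░░
░░░····■░░░
░░░····■░░░
░░░··◆·■░░░
░░░····■░░░
░░░■■·■■░░░
░░░■■·■■░░░
░░░■■·■■░░░
░░■■■·■■░░░

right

░░░░░░░░░░■
░░░░░░░░░░■
░░░░░░░░░░■
░░····■■░░■
░░····■■░░■
░░···◆■■░░■
░░····■■░░■
░░■■·■■■░░■
░░■■·■■░░░■
░░■■·■■░░░■
░■■■·■■░░░■

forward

░░░░░░░░░░■
░░░░░░░░░░■
░░░░░░░░░░■
░░░■·■■■░░■
░░····■■░░■
░░···◆■■░░■
░░····■■░░■
░░····■■░░■
░░■■·■■■░░■
░░■■·■■░░░■
░░■■·■■░░░■

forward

░░░░░░░░░░■
░░░░░░░░░░■
░░░░░░░░░░■
░░░■·■■■░░■
░░░■·■■■░░■
░░···◆■■░░■
░░····■■░░■
░░····■■░░■
░░····■■░░■
░░■■·■■■░░■
░░■■·■■░░░■

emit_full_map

░░■·■■■░
░░■·■■■░
░···◆■■░
░····■■░
░····■■░
░····■■░
░■■·■■■░
░■■·■■░░
░■■·■■░░
■■■·■■░░
···□··■■
······■■
······■■
······■■
■■■■■■■■

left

░░░░░░░░░░░
░░░░░░░░░░░
░░░░░░░░░░░
░░░■■·■■■░░
░░░■■·■■■░░
░░░··◆·■■░░
░░░····■■░░
░░░····■■░░
░░░····■■░░
░░░■■·■■■░░
░░░■■·■■░░░

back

░░░░░░░░░░░
░░░░░░░░░░░
░░░■■·■■■░░
░░░■■·■■■░░
░░░····■■░░
░░░··◆·■■░░
░░░····■■░░
░░░····■■░░
░░░■■·■■■░░
░░░■■·■■░░░
░░░■■·■■░░░

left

░░░░░░░░░░░
░░░░░░░░░░░
░░░░■■·■■■░
░░░■■■·■■■░
░░░■····■■░
░░░■·◆··■■░
░░░■····■■░
░░░■····■■░
░░░░■■·■■■░
░░░░■■·■■░░
░░░░■■·■■░░

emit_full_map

░■■·■■■░
■■■·■■■░
■····■■░
■·◆··■■░
■····■■░
■····■■░
░■■·■■■░
░■■·■■░░
░■■·■■░░
■■■·■■░░
···□··■■
······■■
······■■
······■■
■■■■■■■■


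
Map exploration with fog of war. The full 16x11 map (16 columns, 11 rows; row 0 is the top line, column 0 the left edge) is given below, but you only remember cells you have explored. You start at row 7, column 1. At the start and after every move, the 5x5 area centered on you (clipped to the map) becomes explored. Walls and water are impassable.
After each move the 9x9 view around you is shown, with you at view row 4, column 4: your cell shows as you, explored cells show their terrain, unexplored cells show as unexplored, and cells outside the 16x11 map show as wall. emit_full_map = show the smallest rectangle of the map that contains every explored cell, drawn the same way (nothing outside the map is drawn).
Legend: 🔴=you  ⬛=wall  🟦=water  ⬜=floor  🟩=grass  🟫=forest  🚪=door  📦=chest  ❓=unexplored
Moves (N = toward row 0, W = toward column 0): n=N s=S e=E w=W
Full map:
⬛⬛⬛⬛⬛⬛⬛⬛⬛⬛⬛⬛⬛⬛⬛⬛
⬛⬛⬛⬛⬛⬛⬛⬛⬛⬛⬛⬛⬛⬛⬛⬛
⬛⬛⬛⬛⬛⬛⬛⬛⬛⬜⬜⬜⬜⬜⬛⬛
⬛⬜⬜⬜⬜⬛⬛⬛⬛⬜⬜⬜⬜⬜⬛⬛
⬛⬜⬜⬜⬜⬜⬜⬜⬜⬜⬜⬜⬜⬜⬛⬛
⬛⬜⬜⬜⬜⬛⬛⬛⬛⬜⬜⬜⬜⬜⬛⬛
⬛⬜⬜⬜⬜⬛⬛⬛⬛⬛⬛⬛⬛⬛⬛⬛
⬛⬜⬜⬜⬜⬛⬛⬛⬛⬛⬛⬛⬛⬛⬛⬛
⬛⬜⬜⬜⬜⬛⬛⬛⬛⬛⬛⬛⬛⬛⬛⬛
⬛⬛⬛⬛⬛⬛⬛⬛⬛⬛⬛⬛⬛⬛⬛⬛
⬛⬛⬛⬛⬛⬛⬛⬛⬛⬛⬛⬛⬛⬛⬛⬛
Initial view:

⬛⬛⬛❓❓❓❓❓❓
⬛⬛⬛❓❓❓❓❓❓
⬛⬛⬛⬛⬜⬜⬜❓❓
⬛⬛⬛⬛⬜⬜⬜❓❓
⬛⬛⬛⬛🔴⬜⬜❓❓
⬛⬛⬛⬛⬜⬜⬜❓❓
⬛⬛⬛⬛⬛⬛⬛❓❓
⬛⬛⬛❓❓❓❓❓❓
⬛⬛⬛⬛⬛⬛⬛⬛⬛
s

⬛⬛⬛❓❓❓❓❓❓
⬛⬛⬛⬛⬜⬜⬜❓❓
⬛⬛⬛⬛⬜⬜⬜❓❓
⬛⬛⬛⬛⬜⬜⬜❓❓
⬛⬛⬛⬛🔴⬜⬜❓❓
⬛⬛⬛⬛⬛⬛⬛❓❓
⬛⬛⬛⬛⬛⬛⬛❓❓
⬛⬛⬛⬛⬛⬛⬛⬛⬛
⬛⬛⬛⬛⬛⬛⬛⬛⬛

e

⬛⬛❓❓❓❓❓❓❓
⬛⬛⬛⬜⬜⬜❓❓❓
⬛⬛⬛⬜⬜⬜⬜❓❓
⬛⬛⬛⬜⬜⬜⬜❓❓
⬛⬛⬛⬜🔴⬜⬜❓❓
⬛⬛⬛⬛⬛⬛⬛❓❓
⬛⬛⬛⬛⬛⬛⬛❓❓
⬛⬛⬛⬛⬛⬛⬛⬛⬛
⬛⬛⬛⬛⬛⬛⬛⬛⬛

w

⬛⬛⬛❓❓❓❓❓❓
⬛⬛⬛⬛⬜⬜⬜❓❓
⬛⬛⬛⬛⬜⬜⬜⬜❓
⬛⬛⬛⬛⬜⬜⬜⬜❓
⬛⬛⬛⬛🔴⬜⬜⬜❓
⬛⬛⬛⬛⬛⬛⬛⬛❓
⬛⬛⬛⬛⬛⬛⬛⬛❓
⬛⬛⬛⬛⬛⬛⬛⬛⬛
⬛⬛⬛⬛⬛⬛⬛⬛⬛

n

⬛⬛⬛❓❓❓❓❓❓
⬛⬛⬛❓❓❓❓❓❓
⬛⬛⬛⬛⬜⬜⬜❓❓
⬛⬛⬛⬛⬜⬜⬜⬜❓
⬛⬛⬛⬛🔴⬜⬜⬜❓
⬛⬛⬛⬛⬜⬜⬜⬜❓
⬛⬛⬛⬛⬛⬛⬛⬛❓
⬛⬛⬛⬛⬛⬛⬛⬛❓
⬛⬛⬛⬛⬛⬛⬛⬛⬛

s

⬛⬛⬛❓❓❓❓❓❓
⬛⬛⬛⬛⬜⬜⬜❓❓
⬛⬛⬛⬛⬜⬜⬜⬜❓
⬛⬛⬛⬛⬜⬜⬜⬜❓
⬛⬛⬛⬛🔴⬜⬜⬜❓
⬛⬛⬛⬛⬛⬛⬛⬛❓
⬛⬛⬛⬛⬛⬛⬛⬛❓
⬛⬛⬛⬛⬛⬛⬛⬛⬛
⬛⬛⬛⬛⬛⬛⬛⬛⬛

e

⬛⬛❓❓❓❓❓❓❓
⬛⬛⬛⬜⬜⬜❓❓❓
⬛⬛⬛⬜⬜⬜⬜❓❓
⬛⬛⬛⬜⬜⬜⬜❓❓
⬛⬛⬛⬜🔴⬜⬜❓❓
⬛⬛⬛⬛⬛⬛⬛❓❓
⬛⬛⬛⬛⬛⬛⬛❓❓
⬛⬛⬛⬛⬛⬛⬛⬛⬛
⬛⬛⬛⬛⬛⬛⬛⬛⬛
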